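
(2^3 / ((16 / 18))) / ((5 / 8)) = 72 / 5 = 14.40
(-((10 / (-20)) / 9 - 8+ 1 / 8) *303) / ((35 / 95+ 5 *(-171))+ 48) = -1095749 / 367824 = -2.98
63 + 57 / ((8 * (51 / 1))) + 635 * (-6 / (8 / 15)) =-962963 / 136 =-7080.61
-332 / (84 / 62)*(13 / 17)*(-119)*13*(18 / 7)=5218044 / 7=745434.86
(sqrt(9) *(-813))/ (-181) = 2439/ 181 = 13.48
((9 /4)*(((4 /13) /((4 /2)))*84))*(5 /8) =945 /52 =18.17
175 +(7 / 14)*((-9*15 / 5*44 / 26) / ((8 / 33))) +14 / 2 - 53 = 3615 / 104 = 34.76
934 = 934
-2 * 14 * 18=-504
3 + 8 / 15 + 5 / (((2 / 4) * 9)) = 209 / 45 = 4.64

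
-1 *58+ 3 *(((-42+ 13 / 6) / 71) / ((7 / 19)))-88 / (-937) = -58187369 / 931378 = -62.47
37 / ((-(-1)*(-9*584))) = -0.01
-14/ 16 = -7/ 8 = -0.88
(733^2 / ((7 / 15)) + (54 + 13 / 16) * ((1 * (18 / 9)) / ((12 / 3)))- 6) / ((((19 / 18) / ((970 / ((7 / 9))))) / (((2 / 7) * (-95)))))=-36923249222.94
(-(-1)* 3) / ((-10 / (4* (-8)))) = 48 / 5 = 9.60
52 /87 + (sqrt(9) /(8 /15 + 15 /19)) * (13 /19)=187 /87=2.15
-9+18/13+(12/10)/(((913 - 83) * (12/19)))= -821453/107900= -7.61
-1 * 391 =-391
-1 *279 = -279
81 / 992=0.08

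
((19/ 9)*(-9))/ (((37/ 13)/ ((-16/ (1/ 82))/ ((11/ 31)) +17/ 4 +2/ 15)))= 602044469/ 24420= 24653.75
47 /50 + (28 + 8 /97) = 140759 /4850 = 29.02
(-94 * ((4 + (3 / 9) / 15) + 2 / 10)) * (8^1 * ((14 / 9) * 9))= -400064 / 9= -44451.56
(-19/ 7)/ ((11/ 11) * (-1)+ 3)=-19/ 14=-1.36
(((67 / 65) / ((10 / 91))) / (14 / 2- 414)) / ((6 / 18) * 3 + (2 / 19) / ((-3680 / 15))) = -1639624 / 71113075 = -0.02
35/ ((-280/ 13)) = -13/ 8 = -1.62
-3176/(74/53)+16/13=-1093540/481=-2273.47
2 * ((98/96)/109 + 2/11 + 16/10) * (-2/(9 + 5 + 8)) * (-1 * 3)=515431/527560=0.98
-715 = -715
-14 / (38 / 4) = -28 / 19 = -1.47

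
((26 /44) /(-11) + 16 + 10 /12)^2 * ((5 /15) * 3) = 37100281 /131769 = 281.56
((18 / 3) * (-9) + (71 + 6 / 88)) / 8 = 2.13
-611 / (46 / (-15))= 9165 / 46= 199.24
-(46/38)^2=-529/361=-1.47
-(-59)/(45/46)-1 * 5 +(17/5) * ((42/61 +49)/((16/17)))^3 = 500359.38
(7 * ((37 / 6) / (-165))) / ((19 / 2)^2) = -518 / 178695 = -0.00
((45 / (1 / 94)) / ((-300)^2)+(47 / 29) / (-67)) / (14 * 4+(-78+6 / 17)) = -32759 / 31088000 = -0.00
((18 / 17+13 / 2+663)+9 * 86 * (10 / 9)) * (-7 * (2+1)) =-1092819 / 34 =-32141.74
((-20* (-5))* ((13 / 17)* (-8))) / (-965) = 2080 / 3281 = 0.63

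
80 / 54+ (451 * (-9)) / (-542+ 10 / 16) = 1049984 / 116937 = 8.98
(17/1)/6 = 17/6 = 2.83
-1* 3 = -3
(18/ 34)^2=81/ 289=0.28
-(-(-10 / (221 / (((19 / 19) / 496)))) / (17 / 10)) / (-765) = 5 / 71277804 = 0.00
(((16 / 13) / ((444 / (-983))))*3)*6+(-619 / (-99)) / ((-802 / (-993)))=-525834263 / 12730146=-41.31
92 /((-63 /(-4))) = 368 /63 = 5.84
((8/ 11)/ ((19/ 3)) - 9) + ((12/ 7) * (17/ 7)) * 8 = 250095/ 10241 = 24.42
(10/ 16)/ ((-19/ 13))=-65/ 152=-0.43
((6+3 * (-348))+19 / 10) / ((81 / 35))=-72527 / 162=-447.70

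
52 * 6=312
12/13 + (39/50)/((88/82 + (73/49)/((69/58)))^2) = 72091209390387/67544542106600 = 1.07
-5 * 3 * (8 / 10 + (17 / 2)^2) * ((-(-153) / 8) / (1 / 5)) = -3352995 / 32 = -104781.09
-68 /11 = -6.18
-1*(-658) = 658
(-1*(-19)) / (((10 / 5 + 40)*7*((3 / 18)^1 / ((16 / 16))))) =19 / 49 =0.39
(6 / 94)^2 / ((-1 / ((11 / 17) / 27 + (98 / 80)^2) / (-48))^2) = 1253636276281 / 57456090000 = 21.82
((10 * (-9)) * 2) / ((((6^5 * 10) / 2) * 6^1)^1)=-1 / 1296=-0.00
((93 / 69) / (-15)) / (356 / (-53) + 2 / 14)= 11501 / 841455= 0.01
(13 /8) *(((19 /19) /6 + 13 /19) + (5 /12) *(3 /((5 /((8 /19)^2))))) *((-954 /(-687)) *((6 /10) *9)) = 36071217 /3306760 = 10.91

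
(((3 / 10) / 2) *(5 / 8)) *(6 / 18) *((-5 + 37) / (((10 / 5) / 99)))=99 / 2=49.50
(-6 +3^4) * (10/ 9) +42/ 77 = 2768/ 33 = 83.88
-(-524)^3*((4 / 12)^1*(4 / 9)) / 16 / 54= 17984728 / 729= 24670.41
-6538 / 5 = -1307.60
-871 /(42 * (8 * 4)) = -871 /1344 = -0.65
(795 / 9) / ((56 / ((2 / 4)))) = 265 / 336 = 0.79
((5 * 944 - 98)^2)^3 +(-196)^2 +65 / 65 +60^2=9749439460545768065121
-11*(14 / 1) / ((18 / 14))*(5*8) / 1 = -43120 / 9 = -4791.11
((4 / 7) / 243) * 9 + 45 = 8509 / 189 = 45.02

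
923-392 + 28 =559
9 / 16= 0.56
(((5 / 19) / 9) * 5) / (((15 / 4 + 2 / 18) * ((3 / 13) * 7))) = 1300 / 55461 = 0.02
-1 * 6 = -6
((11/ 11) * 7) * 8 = 56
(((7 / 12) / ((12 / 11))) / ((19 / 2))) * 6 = 77 / 228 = 0.34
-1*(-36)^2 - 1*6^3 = -1512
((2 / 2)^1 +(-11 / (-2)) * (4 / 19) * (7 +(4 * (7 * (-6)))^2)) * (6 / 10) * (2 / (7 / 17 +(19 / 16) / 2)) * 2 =4054547328 / 51965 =78024.58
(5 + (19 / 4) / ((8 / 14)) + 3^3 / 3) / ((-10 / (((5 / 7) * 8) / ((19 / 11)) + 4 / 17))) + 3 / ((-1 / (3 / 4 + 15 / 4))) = -16269 / 760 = -21.41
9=9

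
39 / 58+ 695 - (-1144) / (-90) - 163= 1357099 / 2610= 519.96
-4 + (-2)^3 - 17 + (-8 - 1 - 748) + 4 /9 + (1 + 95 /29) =-781.28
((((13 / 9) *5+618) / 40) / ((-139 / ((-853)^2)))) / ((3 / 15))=-4094255843 / 10008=-409098.31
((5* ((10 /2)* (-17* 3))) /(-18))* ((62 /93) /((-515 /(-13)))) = 1.19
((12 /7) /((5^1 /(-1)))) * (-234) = 2808 /35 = 80.23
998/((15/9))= 2994/5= 598.80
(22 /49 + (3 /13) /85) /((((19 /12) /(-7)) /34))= -586968 /8645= -67.90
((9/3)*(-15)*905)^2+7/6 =9951153757/6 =1658525626.17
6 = 6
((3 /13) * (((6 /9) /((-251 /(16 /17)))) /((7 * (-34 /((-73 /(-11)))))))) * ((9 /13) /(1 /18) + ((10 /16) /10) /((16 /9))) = 3035997 /15103200112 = 0.00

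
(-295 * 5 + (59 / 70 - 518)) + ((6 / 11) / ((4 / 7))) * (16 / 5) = -1531609 / 770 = -1989.10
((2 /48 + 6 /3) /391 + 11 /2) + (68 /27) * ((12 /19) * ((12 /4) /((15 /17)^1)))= 29187257 /2674440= 10.91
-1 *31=-31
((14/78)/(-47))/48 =-0.00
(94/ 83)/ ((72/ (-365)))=-17155/ 2988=-5.74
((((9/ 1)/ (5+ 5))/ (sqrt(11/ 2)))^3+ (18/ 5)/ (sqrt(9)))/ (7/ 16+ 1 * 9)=2916 * sqrt(22)/ 2283875+ 96/ 755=0.13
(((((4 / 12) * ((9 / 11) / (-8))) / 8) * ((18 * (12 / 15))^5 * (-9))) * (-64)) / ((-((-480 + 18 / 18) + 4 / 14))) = -3174.73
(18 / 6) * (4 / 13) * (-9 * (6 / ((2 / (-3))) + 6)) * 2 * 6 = 3888 / 13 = 299.08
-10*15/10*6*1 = -90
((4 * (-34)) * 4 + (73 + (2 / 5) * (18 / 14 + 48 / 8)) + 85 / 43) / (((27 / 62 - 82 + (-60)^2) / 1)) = -43492628 / 328305215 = -0.13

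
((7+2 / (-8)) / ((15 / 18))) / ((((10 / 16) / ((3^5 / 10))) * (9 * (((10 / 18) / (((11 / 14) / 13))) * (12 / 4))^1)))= 72171 / 56875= 1.27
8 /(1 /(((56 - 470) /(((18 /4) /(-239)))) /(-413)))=-175904 /413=-425.92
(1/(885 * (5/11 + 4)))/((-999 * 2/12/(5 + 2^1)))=-22/2062935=-0.00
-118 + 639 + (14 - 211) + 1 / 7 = 2269 / 7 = 324.14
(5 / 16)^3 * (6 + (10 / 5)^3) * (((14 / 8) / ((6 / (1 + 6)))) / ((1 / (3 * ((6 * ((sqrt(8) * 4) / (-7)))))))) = -18375 * sqrt(2) / 1024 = -25.38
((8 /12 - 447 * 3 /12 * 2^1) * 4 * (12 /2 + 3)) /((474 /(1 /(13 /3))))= -4011 /1027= -3.91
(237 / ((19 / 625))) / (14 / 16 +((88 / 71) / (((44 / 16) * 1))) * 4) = 28045000 / 9633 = 2911.35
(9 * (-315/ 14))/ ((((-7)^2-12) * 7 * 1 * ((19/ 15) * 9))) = -675/ 9842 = -0.07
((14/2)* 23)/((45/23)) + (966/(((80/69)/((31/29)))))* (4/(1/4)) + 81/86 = 1608637063/112230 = 14333.40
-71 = -71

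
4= 4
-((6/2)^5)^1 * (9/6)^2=-2187/4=-546.75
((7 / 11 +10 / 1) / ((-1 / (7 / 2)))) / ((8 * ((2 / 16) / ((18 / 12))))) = -2457 / 44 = -55.84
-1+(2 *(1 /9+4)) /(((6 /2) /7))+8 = 707 /27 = 26.19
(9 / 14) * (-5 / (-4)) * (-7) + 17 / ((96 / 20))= -25 / 12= -2.08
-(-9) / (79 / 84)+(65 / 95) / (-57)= 817721 / 85557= 9.56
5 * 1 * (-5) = -25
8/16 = 1/2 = 0.50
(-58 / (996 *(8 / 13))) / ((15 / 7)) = -2639 / 59760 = -0.04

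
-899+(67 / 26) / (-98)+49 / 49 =-898.03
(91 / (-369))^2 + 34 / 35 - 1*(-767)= 3660161354 / 4765635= 768.03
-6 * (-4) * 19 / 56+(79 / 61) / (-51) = 8.12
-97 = -97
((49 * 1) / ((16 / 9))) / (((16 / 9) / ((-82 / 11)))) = -162729 / 1408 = -115.57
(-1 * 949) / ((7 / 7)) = -949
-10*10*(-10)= 1000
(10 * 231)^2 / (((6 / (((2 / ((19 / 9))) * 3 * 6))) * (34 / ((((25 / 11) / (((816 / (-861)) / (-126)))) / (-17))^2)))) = 60822920841046875 / 431636528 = 140912357.73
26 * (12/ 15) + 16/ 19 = 2056/ 95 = 21.64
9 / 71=0.13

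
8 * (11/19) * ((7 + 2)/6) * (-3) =-396/19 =-20.84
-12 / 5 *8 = -96 / 5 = -19.20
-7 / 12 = -0.58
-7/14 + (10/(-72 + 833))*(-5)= -861/1522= -0.57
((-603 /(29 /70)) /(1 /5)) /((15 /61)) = -858270 /29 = -29595.52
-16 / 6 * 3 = -8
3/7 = 0.43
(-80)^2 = 6400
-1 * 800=-800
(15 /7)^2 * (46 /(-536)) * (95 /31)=-491625 /407092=-1.21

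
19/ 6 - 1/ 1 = 13/ 6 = 2.17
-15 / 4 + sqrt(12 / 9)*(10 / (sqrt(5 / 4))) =6.58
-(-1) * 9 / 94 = 9 / 94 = 0.10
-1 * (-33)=33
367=367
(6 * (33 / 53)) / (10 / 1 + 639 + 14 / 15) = 2970 / 516697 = 0.01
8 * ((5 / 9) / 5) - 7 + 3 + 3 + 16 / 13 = 131 / 117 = 1.12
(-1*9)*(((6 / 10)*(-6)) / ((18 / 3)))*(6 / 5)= 162 / 25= 6.48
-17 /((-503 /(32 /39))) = 544 /19617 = 0.03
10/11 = 0.91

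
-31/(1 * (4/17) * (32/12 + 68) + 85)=-1581/5183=-0.31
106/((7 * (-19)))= -106/133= -0.80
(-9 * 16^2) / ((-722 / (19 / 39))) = 384 / 247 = 1.55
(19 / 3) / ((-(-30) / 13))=247 / 90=2.74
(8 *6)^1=48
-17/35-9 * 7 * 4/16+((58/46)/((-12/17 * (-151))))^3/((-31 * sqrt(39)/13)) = -2273/140-119823157 * sqrt(39)/6731952401631168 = -16.24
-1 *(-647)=647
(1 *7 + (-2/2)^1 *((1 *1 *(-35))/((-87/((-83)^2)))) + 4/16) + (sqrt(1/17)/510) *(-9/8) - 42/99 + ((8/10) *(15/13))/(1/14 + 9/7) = -2613340853/945516 - 3 *sqrt(17)/23120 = -2763.93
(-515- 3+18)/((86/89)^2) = -535.49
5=5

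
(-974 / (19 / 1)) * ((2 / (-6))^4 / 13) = -974 / 20007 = -0.05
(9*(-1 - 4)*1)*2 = -90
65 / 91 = 5 / 7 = 0.71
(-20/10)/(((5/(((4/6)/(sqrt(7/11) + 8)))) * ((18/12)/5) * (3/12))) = -2816/6273 + 32 * sqrt(77)/6273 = -0.40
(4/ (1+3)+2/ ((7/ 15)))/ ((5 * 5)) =37/ 175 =0.21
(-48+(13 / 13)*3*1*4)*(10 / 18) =-20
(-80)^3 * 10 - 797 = -5120797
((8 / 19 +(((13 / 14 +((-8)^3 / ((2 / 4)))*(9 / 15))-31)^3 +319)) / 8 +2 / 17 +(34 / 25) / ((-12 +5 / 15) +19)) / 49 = -326211908289510561 / 477722168000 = -682848.59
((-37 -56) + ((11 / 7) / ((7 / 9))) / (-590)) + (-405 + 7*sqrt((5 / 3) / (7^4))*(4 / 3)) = -14397279 / 28910 + 4*sqrt(15) / 63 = -497.76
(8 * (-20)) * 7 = -1120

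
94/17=5.53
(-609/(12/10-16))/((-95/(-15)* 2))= 9135/2812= 3.25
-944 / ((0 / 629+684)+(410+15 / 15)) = -944 / 1095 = -0.86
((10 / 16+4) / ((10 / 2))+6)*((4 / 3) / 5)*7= 1939 / 150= 12.93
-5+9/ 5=-16/ 5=-3.20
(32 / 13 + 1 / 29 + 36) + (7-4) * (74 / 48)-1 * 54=-10.88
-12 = -12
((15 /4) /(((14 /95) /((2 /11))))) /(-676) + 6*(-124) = -154908177 /208208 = -744.01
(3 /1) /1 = 3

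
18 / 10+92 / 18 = 311 / 45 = 6.91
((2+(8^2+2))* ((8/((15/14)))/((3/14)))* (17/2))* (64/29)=58003456/1305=44447.09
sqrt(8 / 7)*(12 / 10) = 12*sqrt(14) / 35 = 1.28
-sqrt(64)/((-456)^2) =-1/25992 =-0.00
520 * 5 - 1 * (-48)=2648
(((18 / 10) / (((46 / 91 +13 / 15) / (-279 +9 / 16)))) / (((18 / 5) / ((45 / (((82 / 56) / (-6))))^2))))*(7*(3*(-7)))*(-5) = -7982911442756250 / 3148513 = -2535454496.38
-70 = -70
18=18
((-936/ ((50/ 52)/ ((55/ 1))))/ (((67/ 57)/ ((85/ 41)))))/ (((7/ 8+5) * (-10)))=1037589696/ 645545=1607.31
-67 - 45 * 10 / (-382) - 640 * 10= -1234972 / 191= -6465.82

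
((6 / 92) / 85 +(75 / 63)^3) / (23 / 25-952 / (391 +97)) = -18642067565 / 11384584344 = -1.64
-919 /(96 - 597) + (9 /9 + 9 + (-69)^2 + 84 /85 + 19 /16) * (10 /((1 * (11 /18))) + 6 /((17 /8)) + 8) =4133669475169 /31853580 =129770.95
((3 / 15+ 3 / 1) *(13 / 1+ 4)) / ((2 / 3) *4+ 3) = 48 / 5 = 9.60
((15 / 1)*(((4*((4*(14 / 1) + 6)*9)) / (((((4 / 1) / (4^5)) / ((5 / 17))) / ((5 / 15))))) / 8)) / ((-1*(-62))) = 28800 / 17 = 1694.12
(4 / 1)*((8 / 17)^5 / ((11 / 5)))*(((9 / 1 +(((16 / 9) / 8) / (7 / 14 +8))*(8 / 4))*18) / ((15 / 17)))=363069440 / 46855281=7.75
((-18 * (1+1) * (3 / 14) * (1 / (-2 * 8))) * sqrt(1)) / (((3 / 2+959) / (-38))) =-0.02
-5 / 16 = -0.31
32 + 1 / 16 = 513 / 16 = 32.06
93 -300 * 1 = -207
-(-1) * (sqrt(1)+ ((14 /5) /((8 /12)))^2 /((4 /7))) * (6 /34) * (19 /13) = 181659 /22100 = 8.22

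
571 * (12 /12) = 571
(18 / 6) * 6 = 18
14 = 14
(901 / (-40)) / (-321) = 901 / 12840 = 0.07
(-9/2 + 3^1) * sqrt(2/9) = -sqrt(2)/2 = -0.71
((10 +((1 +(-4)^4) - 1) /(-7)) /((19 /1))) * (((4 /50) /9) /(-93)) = 4 /29925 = 0.00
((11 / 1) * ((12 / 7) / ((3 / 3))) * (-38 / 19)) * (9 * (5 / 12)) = -990 / 7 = -141.43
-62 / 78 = -31 / 39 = -0.79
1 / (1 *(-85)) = -1 / 85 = -0.01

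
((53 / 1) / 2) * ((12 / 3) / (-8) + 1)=53 / 4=13.25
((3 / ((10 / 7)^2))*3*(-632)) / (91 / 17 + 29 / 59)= -11647839 / 24425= -476.88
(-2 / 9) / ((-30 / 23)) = 23 / 135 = 0.17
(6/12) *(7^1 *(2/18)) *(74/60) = 259/540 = 0.48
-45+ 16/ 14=-307/ 7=-43.86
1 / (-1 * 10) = -1 / 10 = -0.10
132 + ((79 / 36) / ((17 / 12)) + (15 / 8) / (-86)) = 133.53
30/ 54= 5/ 9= 0.56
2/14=1/7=0.14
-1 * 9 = -9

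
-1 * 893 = -893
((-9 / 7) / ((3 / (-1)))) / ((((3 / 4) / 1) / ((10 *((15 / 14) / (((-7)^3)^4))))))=300 / 678223072849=0.00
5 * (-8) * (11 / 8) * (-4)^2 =-880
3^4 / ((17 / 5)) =405 / 17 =23.82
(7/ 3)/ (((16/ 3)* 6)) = 0.07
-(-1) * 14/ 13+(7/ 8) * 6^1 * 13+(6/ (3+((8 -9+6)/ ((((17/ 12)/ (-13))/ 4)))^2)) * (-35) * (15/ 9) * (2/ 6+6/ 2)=105234314605/ 1518701652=69.29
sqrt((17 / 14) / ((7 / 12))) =sqrt(102) / 7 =1.44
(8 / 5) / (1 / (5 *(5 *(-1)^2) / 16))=5 / 2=2.50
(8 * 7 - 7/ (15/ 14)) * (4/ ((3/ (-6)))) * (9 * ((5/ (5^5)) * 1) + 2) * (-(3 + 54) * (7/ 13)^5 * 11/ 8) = 3281452496014/ 1160290625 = 2828.13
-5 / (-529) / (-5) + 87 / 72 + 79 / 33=167605 / 46552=3.60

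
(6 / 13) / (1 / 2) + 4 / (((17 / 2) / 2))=412 / 221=1.86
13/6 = 2.17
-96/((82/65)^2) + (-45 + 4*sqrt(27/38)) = -177045/1681 + 6*sqrt(114)/19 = -101.95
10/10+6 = 7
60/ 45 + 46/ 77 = 1.93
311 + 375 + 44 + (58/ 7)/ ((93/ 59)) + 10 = 485162/ 651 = 745.26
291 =291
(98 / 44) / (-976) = -49 / 21472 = -0.00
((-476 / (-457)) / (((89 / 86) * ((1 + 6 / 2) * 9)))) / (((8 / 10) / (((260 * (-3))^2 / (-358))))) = -432386500 / 7280467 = -59.39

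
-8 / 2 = -4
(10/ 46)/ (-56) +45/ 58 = 28835/ 37352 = 0.77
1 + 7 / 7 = 2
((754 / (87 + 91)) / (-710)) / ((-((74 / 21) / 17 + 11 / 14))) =134589 / 22400855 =0.01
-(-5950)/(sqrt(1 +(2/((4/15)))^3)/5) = 3500 * sqrt(6766)/199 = 1446.71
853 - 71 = 782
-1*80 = -80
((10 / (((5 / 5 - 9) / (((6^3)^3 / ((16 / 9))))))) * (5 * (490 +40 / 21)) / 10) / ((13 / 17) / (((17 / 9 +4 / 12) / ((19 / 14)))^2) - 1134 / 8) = 28676410560000 / 2327707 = 12319596.31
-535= -535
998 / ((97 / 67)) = 66866 / 97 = 689.34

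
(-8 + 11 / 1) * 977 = 2931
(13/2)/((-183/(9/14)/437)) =-17043/1708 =-9.98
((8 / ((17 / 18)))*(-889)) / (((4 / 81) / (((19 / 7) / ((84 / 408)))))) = -14072616 / 7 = -2010373.71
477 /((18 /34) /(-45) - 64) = -40545 /5441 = -7.45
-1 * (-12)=12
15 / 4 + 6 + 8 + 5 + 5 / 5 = 23.75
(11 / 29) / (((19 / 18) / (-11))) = -3.95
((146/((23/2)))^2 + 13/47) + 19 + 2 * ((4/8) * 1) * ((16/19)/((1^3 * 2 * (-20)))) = 426185064/2361985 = 180.44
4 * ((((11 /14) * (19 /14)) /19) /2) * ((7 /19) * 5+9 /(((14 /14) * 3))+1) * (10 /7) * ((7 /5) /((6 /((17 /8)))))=6919 /14896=0.46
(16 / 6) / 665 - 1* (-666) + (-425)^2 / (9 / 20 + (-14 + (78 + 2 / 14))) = 62463797654 / 18040785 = 3462.37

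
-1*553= -553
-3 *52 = -156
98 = 98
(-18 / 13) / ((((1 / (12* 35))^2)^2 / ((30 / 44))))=-4200789600000 / 143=-29376151048.95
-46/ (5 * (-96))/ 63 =23/ 15120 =0.00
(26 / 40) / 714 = 13 / 14280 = 0.00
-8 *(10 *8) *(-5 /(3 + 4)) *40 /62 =64000 /217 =294.93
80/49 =1.63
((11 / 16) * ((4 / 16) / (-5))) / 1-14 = -4491 / 320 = -14.03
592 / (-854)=-296 / 427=-0.69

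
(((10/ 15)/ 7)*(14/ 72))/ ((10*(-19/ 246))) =-41/ 1710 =-0.02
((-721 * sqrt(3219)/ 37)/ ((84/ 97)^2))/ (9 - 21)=969127 * sqrt(3219)/ 447552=122.86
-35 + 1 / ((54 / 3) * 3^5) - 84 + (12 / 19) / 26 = -128538491 / 1080378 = -118.98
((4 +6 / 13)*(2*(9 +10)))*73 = 160892 / 13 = 12376.31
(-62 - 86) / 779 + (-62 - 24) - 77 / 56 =-545705 / 6232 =-87.56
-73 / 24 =-3.04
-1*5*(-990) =4950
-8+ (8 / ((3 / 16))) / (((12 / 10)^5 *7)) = -28324 / 5103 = -5.55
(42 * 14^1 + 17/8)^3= 105220897361/512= 205509565.16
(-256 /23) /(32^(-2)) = -11397.57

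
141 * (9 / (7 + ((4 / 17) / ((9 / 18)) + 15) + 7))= 7191 / 167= 43.06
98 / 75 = 1.31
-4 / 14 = -2 / 7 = -0.29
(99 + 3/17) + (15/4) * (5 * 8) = 4236/17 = 249.18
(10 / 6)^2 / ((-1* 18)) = -25 / 162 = -0.15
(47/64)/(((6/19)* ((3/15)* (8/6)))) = 4465/512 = 8.72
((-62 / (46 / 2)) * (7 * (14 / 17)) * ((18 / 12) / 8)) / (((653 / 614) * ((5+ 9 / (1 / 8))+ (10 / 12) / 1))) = -4196997 / 119235841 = -0.04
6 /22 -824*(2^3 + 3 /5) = -389737 /55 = -7086.13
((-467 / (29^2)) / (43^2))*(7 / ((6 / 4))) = -0.00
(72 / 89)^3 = 0.53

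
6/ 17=0.35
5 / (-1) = -5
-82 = -82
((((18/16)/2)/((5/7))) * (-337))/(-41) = 21231/3280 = 6.47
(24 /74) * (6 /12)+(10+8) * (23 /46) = 9.16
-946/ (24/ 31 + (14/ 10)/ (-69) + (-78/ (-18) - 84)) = 1686245/ 140662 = 11.99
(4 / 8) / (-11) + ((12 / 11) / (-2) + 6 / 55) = -0.48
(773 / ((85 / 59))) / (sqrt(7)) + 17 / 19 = 17 / 19 + 45607* sqrt(7) / 595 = 203.69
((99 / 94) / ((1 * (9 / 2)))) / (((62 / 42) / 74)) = 17094 / 1457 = 11.73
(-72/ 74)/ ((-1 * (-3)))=-0.32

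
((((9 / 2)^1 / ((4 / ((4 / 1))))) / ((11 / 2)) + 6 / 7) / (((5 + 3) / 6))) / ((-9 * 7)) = -43 / 2156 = -0.02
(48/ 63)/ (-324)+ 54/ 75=30518/ 42525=0.72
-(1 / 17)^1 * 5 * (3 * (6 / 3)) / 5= -6 / 17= -0.35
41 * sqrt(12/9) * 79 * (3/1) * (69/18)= 74497 * sqrt(3)/3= 43010.86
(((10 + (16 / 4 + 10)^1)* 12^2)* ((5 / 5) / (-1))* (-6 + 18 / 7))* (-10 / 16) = -7405.71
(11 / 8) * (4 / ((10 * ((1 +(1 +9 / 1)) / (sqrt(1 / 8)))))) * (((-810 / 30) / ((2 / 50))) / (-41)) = 135 * sqrt(2) / 656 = 0.29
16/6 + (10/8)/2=79/24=3.29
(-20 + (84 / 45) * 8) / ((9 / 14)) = -1064 / 135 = -7.88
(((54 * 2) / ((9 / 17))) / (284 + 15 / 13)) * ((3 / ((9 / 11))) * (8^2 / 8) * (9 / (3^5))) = 7072 / 9099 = 0.78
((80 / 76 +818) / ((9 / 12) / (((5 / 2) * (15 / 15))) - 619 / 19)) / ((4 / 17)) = -661385 / 6133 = -107.84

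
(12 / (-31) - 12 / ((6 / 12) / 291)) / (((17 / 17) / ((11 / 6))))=-396946 / 31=-12804.71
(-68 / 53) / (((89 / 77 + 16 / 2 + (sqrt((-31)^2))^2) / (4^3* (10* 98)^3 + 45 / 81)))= -34616766289490 / 434547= -79661731.16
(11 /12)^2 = 0.84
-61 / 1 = -61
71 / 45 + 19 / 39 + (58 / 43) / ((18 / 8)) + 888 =890.66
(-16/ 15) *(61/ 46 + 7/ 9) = -6968/ 3105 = -2.24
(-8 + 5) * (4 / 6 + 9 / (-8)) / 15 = 11 / 120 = 0.09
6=6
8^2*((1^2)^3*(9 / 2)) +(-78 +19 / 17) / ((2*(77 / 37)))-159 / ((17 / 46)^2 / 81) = -4184806831 / 44506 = -94027.93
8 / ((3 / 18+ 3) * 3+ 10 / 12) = 24 / 31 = 0.77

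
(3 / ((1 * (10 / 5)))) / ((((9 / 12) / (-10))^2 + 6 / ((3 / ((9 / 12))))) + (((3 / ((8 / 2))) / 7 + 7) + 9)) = 16800 / 197263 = 0.09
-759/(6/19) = -4807/2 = -2403.50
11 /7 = 1.57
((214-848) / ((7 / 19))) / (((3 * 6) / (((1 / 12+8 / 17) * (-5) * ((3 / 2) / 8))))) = 3402995 / 68544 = 49.65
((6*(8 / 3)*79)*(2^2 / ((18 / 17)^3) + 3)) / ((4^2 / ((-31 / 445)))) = -22743863 / 648810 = -35.05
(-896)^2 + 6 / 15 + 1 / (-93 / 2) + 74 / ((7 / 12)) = 802943.24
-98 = -98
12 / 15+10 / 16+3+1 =217 / 40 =5.42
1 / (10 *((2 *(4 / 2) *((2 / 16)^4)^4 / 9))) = 316659348799488 / 5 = 63331869759897.60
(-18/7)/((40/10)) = -9/14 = -0.64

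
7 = 7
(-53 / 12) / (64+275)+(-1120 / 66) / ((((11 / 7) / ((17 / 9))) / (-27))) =271085107 / 492228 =550.73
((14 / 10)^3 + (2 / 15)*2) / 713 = 1129 / 267375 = 0.00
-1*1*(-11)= 11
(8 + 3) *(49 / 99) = 49 / 9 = 5.44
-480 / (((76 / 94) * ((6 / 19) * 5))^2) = -4418 / 15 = -294.53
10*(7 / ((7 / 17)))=170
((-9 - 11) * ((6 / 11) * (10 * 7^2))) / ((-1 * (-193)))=-58800 / 2123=-27.70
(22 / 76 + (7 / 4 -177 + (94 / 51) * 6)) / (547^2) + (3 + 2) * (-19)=-36725124421 / 386578028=-95.00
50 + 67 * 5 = 385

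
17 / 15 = 1.13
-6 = -6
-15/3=-5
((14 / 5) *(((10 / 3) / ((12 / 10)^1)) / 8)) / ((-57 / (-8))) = 70 / 513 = 0.14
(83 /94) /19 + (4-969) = -964.95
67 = 67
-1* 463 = -463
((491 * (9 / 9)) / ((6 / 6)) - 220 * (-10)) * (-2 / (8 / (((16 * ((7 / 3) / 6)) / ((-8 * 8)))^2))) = -14651 / 2304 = -6.36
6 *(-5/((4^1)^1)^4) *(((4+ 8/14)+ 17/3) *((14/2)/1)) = -1075/128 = -8.40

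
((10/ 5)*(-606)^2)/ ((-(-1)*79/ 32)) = 23503104/ 79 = 297507.65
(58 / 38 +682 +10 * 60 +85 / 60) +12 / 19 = 293111 / 228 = 1285.57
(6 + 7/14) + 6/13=181/26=6.96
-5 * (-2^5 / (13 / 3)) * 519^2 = 9945636.92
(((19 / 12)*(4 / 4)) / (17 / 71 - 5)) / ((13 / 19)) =-0.49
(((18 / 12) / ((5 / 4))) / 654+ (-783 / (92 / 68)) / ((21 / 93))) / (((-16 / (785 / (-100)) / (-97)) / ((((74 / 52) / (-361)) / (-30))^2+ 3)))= 1958265131836816245299 / 5351587555860000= 365922.28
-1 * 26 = -26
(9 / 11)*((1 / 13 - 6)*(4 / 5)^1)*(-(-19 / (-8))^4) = 8210223 / 66560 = 123.35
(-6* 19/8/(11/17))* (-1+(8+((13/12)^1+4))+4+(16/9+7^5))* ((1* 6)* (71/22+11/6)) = -32671793995/2904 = -11250617.77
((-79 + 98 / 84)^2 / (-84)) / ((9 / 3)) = -218089 / 9072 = -24.04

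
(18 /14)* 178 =1602 /7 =228.86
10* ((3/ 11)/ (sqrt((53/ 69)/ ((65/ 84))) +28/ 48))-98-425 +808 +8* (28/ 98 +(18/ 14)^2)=8640* sqrt(554645)/ 1544851 +3223332625/ 10813957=302.24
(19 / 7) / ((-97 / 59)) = -1121 / 679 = -1.65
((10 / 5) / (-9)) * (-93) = 62 / 3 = 20.67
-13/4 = -3.25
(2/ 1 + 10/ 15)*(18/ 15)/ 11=16/ 55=0.29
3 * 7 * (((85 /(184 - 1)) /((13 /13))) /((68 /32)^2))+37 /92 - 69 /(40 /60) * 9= -88624377 /95404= -928.94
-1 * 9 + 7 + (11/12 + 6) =59/12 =4.92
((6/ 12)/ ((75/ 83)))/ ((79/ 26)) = 1079/ 5925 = 0.18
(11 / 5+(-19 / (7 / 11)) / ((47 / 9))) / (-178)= 2893 / 146405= 0.02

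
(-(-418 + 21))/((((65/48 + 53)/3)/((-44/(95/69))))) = -173562048/247855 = -700.26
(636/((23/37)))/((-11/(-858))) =1835496/23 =79804.17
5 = 5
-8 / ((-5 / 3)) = 24 / 5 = 4.80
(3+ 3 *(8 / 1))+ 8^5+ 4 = 32799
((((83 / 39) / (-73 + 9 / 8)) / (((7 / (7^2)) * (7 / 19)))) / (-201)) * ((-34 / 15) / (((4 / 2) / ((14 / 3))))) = -3002608 / 202834125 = -0.01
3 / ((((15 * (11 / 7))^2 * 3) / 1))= 0.00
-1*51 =-51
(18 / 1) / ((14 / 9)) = 81 / 7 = 11.57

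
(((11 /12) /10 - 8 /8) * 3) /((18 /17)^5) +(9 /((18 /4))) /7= -932185451 /529079040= -1.76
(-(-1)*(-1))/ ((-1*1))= 1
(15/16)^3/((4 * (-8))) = -3375/131072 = -0.03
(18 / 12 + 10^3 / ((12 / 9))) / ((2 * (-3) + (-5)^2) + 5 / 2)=1503 / 43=34.95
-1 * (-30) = 30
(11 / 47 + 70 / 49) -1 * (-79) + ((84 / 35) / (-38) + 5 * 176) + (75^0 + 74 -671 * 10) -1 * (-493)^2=-7773849884 / 31255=-248723.40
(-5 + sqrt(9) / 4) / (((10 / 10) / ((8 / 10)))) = -17 / 5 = -3.40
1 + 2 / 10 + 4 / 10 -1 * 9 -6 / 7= -289 / 35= -8.26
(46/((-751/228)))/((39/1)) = -3496/9763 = -0.36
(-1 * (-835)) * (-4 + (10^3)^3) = 834999996660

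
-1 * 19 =-19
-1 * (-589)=589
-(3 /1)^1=-3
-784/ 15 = -52.27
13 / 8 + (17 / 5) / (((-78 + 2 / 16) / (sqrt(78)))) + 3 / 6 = 1.74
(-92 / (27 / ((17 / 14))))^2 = 611524 / 35721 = 17.12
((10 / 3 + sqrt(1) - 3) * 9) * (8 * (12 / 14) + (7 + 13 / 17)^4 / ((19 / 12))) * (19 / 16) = 19183662252 / 584647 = 32812.38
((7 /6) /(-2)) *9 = -21 /4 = -5.25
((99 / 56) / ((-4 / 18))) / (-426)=297 / 15904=0.02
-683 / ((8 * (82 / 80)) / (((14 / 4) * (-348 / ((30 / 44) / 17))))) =103709452 / 41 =2529498.83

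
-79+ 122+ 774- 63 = 754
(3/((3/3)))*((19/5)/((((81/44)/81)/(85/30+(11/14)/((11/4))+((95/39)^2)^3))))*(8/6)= 141803.34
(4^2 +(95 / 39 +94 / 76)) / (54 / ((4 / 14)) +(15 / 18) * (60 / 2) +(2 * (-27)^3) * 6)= -29155 / 349725324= -0.00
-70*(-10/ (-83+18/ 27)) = -2100/ 247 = -8.50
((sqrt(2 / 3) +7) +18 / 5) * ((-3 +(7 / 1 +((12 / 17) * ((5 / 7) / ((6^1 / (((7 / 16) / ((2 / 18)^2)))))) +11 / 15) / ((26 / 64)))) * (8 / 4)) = 87088 * sqrt(6) / 9945 +4615664 / 16575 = 299.92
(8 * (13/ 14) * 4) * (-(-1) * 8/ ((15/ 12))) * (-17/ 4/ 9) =-28288/ 315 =-89.80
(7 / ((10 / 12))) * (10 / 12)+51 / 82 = 625 / 82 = 7.62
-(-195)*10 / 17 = 1950 / 17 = 114.71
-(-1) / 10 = 1 / 10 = 0.10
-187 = -187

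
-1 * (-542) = 542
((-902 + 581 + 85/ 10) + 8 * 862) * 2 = 13167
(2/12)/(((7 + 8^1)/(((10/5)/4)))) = 1/180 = 0.01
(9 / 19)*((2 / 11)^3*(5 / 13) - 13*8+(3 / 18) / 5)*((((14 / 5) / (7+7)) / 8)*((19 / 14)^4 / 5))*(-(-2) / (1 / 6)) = -475918292781 / 47479432000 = -10.02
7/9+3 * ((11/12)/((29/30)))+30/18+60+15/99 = 65.44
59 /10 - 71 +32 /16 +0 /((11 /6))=-631 /10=-63.10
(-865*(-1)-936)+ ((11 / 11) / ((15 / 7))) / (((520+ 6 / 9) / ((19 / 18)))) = -9981047 / 140580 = -71.00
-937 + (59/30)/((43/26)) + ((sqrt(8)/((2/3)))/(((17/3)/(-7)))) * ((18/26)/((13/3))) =-936.65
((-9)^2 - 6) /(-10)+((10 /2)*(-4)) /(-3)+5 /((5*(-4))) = -13 /12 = -1.08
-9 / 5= -1.80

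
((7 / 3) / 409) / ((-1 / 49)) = -343 / 1227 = -0.28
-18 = -18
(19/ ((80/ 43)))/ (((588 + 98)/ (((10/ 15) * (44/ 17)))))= 8987/ 349860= 0.03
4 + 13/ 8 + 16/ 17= 6.57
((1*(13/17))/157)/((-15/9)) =-39/13345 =-0.00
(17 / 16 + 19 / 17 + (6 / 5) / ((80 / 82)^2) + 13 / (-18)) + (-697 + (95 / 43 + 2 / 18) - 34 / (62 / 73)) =-597157099943 / 815796000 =-731.99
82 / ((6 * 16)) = 41 / 48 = 0.85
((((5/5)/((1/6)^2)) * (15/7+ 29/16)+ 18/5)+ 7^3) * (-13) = -889967/140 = -6356.91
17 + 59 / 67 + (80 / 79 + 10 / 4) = 226469 / 10586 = 21.39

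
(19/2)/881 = 19/1762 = 0.01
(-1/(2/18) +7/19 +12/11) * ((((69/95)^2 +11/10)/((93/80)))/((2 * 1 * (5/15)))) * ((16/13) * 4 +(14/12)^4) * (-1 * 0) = 0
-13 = -13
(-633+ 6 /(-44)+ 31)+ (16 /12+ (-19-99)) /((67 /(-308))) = -291047 /4422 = -65.82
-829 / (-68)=12.19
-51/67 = -0.76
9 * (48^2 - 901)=12627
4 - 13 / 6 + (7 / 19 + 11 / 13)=4517 / 1482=3.05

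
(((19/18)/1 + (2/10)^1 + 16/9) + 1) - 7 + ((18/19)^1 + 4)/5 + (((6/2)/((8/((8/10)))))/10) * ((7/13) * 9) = -135737/74100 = -1.83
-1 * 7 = -7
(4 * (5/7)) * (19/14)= 190/49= 3.88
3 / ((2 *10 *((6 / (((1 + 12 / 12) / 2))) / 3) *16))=3 / 640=0.00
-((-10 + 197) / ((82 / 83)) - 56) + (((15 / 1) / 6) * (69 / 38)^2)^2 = -22343103663 / 341962304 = -65.34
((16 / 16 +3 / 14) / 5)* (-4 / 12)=-0.08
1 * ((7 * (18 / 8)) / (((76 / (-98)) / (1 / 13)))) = -3087 / 1976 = -1.56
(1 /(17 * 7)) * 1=1 /119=0.01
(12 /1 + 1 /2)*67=1675 /2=837.50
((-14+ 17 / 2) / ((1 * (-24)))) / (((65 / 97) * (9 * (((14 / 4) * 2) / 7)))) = 1067 / 28080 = 0.04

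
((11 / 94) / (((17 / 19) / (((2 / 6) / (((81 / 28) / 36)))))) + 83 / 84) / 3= 924565 / 1812132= 0.51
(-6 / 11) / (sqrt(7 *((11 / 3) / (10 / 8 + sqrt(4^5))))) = -3 *sqrt(627) / 121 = -0.62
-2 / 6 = -1 / 3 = -0.33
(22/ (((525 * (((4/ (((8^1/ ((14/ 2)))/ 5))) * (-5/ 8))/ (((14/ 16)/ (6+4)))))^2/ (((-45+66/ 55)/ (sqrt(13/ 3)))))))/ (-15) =1606 * sqrt(39)/ 1399658203125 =0.00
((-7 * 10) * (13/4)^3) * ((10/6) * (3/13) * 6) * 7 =-621075/16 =-38817.19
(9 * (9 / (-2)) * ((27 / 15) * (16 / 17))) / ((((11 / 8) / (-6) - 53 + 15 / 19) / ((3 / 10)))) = 7978176 / 20325625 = 0.39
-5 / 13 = -0.38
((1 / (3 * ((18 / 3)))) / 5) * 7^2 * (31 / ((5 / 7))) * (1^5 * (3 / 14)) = 1519 / 300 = 5.06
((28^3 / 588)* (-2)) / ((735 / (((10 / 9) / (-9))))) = 64 / 5103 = 0.01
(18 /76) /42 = 3 /532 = 0.01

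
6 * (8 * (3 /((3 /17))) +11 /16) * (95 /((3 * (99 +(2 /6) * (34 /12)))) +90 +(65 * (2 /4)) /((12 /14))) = 105167.51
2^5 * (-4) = -128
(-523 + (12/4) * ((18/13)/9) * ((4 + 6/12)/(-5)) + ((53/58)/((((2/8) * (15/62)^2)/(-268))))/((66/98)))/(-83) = 71025781654/232335675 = 305.70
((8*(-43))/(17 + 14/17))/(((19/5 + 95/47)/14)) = -46.42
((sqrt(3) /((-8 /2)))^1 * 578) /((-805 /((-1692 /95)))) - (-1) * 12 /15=4 /5 - 244494 * sqrt(3) /76475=-4.74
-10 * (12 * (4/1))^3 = -1105920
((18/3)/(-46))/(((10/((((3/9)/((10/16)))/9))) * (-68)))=1/87975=0.00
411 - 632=-221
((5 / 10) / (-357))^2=1 / 509796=0.00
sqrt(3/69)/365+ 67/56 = sqrt(23)/8395+ 67/56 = 1.20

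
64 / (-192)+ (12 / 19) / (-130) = -1253 / 3705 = -0.34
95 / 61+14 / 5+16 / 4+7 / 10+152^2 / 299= 3149083 / 36478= 86.33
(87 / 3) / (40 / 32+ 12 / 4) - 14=-122 / 17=-7.18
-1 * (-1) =1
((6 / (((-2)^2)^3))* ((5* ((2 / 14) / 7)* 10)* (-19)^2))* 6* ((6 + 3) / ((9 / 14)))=81225 / 28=2900.89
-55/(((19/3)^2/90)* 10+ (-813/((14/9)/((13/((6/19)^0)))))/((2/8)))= 0.00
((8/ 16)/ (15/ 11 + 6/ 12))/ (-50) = -11/ 2050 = -0.01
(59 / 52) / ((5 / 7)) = 413 / 260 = 1.59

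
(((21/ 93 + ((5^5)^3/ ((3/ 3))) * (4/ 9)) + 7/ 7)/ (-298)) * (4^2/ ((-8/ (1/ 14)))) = 6502093.99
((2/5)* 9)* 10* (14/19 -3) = -1548/19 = -81.47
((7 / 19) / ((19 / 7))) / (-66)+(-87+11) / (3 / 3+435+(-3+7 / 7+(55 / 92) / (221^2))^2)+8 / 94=-7373003271599896943 / 82216882023220947390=-0.09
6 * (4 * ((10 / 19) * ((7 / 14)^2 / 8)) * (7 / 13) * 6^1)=315 / 247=1.28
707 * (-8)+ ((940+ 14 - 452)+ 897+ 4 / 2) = -4255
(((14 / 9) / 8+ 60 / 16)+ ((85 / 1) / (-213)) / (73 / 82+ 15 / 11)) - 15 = -29184277 / 2598174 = -11.23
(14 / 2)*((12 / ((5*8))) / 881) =21 / 8810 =0.00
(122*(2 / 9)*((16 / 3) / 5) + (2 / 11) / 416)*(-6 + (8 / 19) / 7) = -705666473 / 4108104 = -171.77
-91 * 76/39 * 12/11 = -2128/11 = -193.45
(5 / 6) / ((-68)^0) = 5 / 6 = 0.83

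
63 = 63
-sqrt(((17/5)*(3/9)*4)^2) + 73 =1027/15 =68.47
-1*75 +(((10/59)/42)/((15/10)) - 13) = -88.00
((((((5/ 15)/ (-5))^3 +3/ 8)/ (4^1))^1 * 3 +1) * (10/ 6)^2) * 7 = 322819/ 12960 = 24.91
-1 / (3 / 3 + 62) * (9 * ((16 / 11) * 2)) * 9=-288 / 77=-3.74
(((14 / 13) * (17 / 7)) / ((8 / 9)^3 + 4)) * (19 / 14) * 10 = 1177335 / 155974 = 7.55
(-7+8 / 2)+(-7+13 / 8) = -67 / 8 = -8.38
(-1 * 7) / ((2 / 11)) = -38.50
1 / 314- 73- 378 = -141613 / 314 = -451.00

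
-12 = -12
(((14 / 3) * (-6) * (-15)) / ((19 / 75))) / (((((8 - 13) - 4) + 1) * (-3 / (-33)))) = -86625 / 38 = -2279.61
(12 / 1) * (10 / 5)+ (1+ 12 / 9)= 79 / 3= 26.33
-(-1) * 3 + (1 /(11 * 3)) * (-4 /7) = 689 /231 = 2.98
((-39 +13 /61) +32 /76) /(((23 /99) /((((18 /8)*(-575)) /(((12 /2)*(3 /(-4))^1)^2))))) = 10550.60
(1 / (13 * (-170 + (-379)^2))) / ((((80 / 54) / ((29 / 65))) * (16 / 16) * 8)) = 783 / 38794558400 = 0.00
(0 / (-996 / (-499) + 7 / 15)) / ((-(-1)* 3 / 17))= 0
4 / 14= 2 / 7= 0.29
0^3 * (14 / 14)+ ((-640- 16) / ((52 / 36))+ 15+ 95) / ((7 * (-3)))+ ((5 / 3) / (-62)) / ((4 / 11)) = 16.31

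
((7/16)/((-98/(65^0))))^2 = 1/50176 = 0.00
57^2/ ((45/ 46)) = 16606/ 5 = 3321.20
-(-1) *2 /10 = 1 /5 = 0.20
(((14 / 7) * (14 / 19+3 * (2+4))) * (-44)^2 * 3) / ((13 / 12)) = 49623552 / 247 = 200905.07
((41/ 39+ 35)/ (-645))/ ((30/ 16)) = -11248/ 377325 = -0.03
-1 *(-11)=11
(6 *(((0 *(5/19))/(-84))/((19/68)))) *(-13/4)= 0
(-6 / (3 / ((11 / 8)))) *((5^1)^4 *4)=-6875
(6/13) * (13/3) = 2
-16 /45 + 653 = 29369 /45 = 652.64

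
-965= -965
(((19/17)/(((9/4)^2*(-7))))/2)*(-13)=1976/9639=0.21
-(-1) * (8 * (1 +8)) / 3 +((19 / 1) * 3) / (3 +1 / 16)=2088 / 49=42.61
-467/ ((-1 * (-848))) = -467/ 848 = -0.55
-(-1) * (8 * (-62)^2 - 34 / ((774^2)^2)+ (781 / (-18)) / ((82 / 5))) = 226231828063944629 / 7357287102408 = 30749.35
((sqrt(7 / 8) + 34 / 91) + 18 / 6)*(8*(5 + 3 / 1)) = 275.78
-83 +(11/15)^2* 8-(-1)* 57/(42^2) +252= 7644053/44100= 173.33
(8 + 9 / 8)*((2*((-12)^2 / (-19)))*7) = -18396 / 19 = -968.21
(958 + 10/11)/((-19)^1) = -10548/209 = -50.47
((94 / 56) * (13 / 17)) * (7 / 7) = 611 / 476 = 1.28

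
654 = 654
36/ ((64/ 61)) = 549/ 16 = 34.31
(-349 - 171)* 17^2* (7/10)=-105196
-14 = -14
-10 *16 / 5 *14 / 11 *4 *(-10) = 17920 / 11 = 1629.09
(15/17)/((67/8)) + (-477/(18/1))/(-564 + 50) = 183727/1170892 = 0.16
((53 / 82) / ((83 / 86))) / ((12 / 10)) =11395 / 20418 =0.56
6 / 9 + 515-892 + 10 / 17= -19163 / 51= -375.75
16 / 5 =3.20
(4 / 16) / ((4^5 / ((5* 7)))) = 35 / 4096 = 0.01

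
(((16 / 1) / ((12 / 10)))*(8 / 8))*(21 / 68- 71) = -48070 / 51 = -942.55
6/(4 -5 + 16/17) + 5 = -97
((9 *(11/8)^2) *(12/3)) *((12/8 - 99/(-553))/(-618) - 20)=-1361.43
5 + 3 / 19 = 98 / 19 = 5.16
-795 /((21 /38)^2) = -382660 /147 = -2603.13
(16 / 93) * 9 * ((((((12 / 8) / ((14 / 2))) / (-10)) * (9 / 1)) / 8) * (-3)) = 243 / 2170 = 0.11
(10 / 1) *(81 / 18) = 45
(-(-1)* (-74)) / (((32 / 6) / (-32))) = 444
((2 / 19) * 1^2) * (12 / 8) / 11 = 3 / 209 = 0.01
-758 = -758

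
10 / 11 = 0.91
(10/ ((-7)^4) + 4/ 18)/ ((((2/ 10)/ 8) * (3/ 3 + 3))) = 48920/ 21609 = 2.26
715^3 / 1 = 365525875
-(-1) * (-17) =-17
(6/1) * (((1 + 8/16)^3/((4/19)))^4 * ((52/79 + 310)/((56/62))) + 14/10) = 56455252765161513/414187520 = 136303606.55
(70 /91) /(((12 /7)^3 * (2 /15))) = 8575 /7488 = 1.15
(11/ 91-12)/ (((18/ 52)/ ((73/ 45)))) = -157826/ 2835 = -55.67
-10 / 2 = -5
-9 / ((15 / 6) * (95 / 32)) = -576 / 475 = -1.21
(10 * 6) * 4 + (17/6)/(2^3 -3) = 7217/30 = 240.57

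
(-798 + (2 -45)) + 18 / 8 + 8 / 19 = -63713 / 76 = -838.33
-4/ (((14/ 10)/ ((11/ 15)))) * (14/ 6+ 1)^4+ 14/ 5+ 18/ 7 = -2154316/ 8505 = -253.30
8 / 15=0.53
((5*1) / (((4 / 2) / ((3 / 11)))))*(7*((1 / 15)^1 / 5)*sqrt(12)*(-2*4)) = -56*sqrt(3) / 55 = -1.76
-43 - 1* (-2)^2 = -47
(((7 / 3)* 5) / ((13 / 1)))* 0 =0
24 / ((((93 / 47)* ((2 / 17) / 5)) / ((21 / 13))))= 335580 / 403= 832.70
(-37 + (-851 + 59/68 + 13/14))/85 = -421833/40460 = -10.43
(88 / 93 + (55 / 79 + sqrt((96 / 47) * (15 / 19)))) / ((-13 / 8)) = -96536 / 95511 -96 * sqrt(8930) / 11609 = -1.79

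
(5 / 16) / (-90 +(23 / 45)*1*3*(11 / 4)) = -75 / 20588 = -0.00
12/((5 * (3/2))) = 8/5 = 1.60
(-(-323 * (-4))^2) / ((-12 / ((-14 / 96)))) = -730303 / 36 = -20286.19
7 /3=2.33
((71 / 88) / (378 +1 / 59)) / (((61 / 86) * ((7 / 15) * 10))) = 540381 / 838057528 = 0.00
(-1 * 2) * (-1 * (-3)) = -6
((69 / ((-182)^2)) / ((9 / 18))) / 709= 0.00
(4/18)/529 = 2/4761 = 0.00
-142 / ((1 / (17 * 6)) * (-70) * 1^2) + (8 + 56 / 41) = 310362 / 1435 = 216.28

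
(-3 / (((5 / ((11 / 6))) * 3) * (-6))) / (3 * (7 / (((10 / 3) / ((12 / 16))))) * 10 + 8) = 11 / 9945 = 0.00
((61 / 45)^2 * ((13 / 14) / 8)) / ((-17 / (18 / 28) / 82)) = -1983293 / 2998800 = -0.66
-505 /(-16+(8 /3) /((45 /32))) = 68175 /1904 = 35.81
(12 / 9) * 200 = 800 / 3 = 266.67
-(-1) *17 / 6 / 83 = 17 / 498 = 0.03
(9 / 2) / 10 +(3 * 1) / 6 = 19 / 20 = 0.95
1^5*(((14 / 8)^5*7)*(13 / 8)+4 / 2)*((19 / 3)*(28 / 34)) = 205594193 / 208896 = 984.19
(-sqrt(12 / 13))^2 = 0.92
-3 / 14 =-0.21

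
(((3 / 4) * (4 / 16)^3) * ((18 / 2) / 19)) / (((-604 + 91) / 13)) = -13 / 92416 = -0.00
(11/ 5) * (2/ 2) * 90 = 198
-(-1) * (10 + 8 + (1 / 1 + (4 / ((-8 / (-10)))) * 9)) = 64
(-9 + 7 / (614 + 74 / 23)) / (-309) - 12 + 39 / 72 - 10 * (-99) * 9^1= 11152614323 / 1253304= 8898.57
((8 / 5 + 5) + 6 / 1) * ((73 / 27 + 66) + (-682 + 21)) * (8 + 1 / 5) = -4589704 / 75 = -61196.05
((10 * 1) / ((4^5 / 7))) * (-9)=-315 / 512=-0.62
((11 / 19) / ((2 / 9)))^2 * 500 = 1225125 / 361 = 3393.70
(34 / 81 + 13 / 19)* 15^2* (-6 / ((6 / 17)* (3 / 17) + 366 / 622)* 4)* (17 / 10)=-10383900628 / 666729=-15574.39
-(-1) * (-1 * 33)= -33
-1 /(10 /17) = -17 /10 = -1.70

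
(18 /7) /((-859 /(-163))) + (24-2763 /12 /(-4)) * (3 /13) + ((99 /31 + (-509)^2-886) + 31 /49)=70081116928663 /271402768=258218.14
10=10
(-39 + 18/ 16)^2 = 91809/ 64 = 1434.52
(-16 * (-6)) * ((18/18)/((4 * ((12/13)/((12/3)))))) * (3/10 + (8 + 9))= 8996/5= 1799.20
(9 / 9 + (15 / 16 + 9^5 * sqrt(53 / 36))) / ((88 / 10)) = 155 / 704 + 98415 * sqrt(53) / 88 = 8141.95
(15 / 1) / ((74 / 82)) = 615 / 37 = 16.62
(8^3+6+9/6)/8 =1039/16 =64.94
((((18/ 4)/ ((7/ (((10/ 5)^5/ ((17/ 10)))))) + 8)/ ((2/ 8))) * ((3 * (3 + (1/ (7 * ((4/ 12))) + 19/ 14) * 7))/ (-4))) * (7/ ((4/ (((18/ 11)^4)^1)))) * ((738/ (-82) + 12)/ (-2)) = 4378601448/ 248897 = 17592.02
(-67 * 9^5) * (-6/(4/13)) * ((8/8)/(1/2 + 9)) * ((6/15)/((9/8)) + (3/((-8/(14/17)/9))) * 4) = -141145671069/1615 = -87396700.35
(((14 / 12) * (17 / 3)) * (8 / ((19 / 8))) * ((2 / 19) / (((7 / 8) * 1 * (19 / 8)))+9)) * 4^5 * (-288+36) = -356731977728 / 6859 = -52009327.56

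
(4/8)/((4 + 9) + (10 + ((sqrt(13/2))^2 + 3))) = 1/65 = 0.02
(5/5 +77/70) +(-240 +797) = 5591/10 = 559.10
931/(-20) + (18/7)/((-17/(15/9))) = -111389/2380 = -46.80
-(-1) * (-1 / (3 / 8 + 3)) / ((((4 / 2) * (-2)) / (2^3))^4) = -128 / 27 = -4.74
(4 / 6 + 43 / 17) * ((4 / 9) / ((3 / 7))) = 4564 / 1377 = 3.31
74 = 74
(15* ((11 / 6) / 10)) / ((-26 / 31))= -3.28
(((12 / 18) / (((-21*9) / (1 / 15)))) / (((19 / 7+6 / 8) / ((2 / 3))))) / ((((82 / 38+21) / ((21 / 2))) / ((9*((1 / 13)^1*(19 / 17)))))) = -0.00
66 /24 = 11 /4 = 2.75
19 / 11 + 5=74 / 11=6.73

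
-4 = -4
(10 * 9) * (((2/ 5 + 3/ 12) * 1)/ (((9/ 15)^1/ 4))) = 390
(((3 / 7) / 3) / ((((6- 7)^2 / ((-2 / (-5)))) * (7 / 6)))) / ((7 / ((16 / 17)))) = 192 / 29155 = 0.01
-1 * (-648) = 648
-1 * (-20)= 20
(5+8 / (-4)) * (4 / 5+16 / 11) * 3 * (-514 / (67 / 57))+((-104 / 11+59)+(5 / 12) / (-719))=-280530750029 / 31794180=-8823.34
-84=-84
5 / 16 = 0.31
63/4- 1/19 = 1193/76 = 15.70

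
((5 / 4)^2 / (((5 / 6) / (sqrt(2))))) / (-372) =-5 * sqrt(2) / 992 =-0.01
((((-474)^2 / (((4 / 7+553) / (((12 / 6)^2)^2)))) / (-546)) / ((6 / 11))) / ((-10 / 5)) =549208 / 50375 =10.90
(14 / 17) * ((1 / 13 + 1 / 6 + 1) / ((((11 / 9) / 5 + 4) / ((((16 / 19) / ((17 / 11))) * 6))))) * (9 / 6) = 16133040 / 13634153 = 1.18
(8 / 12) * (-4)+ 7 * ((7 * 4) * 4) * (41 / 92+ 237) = 186154.72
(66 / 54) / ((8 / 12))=11 / 6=1.83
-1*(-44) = 44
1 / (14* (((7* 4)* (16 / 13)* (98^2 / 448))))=13 / 134456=0.00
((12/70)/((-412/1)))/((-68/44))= 33/122570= 0.00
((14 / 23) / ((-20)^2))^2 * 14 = 343 / 10580000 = 0.00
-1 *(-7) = 7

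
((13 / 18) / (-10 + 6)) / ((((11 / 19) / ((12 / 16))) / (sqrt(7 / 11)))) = -247 * sqrt(77) / 11616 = -0.19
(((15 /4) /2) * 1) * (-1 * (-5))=75 /8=9.38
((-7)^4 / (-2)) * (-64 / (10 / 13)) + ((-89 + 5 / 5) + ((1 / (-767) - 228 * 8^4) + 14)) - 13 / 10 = -6397406649 / 7670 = -834081.70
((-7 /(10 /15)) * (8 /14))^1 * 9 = -54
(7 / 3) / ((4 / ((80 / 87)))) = 140 / 261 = 0.54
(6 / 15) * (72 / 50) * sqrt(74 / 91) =72 * sqrt(6734) / 11375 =0.52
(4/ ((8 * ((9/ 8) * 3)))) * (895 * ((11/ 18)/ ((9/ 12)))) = 78760/ 729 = 108.04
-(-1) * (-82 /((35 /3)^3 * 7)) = -2214 /300125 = -0.01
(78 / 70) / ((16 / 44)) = 429 / 140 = 3.06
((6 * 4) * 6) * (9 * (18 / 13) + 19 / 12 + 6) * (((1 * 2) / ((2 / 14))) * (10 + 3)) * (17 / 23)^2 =151822104 / 529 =286998.31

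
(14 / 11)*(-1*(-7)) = 8.91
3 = 3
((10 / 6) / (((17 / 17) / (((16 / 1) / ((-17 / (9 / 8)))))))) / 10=-3 / 17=-0.18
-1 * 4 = -4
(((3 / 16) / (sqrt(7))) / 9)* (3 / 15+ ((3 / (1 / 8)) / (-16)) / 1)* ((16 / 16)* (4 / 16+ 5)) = -13* sqrt(7) / 640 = -0.05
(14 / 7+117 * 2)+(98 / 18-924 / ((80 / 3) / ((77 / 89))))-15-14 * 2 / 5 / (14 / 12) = 614099 / 3204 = 191.67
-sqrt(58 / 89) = -sqrt(5162) / 89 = -0.81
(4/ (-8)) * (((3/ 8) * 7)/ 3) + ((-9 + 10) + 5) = 89/ 16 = 5.56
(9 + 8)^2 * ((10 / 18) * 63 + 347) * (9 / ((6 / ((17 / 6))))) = 938383 / 2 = 469191.50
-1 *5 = -5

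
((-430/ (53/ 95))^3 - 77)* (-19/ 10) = 1295179186182051/ 1488770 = 869965935.76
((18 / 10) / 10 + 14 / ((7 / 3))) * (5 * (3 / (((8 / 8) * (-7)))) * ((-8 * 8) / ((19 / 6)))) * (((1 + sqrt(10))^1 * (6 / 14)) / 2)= 266976 / 4655 + 266976 * sqrt(10) / 4655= 238.72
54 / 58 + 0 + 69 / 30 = 937 / 290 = 3.23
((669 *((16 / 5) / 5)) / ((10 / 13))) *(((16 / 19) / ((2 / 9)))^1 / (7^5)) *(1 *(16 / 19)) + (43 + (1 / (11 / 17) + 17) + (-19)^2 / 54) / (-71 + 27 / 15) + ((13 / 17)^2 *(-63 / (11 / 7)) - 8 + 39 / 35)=-127811962539084373 / 4095199998256500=-31.21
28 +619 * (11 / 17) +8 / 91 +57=751250 / 1547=485.62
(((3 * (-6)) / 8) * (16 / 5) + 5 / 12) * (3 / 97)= -407 / 1940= -0.21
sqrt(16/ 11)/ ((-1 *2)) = -2 *sqrt(11)/ 11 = -0.60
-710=-710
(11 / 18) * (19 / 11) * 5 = 95 / 18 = 5.28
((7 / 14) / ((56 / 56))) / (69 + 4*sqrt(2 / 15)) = 1035 / 142766 - 2*sqrt(30) / 71383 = 0.01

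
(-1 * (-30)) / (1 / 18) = 540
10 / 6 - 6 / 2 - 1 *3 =-13 / 3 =-4.33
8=8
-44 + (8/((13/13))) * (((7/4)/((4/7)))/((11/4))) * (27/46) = -9809/253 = -38.77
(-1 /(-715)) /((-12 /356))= -89 /2145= -0.04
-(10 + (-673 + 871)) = -208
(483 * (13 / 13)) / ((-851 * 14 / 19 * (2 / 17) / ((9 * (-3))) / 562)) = 7351803 / 74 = 99348.69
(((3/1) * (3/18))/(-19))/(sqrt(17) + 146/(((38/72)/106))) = -278568/310400516359 + 19 * sqrt(17)/620801032718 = -0.00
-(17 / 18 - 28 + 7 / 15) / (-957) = -2393 / 86130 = -0.03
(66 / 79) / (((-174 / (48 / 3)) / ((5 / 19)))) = -0.02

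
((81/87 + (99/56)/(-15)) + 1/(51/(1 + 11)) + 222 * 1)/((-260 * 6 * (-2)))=30789611/430684800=0.07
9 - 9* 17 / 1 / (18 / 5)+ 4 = -59 / 2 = -29.50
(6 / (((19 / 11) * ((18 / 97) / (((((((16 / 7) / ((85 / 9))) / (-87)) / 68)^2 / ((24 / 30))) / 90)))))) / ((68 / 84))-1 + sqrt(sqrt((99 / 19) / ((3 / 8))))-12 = -11.07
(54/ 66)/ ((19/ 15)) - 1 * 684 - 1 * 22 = -147419/ 209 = -705.35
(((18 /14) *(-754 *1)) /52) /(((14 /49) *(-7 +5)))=261 /8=32.62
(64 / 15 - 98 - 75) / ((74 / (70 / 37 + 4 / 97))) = -8780039 / 1991895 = -4.41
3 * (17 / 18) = 17 / 6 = 2.83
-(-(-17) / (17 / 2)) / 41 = -2 / 41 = -0.05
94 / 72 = 47 / 36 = 1.31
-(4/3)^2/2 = -8/9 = -0.89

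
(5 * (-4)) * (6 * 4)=-480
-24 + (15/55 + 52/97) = -23.19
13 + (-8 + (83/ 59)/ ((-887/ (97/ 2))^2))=929168367/ 185677484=5.00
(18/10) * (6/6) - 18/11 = 9/55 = 0.16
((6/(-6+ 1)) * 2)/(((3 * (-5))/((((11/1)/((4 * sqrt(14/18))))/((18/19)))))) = 209 * sqrt(7)/1050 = 0.53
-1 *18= -18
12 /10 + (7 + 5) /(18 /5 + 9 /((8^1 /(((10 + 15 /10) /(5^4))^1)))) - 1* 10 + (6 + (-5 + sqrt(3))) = -270691 /60345 + sqrt(3) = -2.75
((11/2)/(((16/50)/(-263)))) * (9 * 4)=-650925/4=-162731.25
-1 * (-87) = 87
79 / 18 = 4.39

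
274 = 274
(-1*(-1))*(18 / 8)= 9 / 4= 2.25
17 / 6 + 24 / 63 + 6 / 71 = 3279 / 994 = 3.30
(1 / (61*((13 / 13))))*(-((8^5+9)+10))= -32787 / 61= -537.49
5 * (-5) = -25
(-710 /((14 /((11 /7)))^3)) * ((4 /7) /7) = -472505 /5764801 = -0.08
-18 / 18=-1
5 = 5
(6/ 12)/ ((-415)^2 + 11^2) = 1/ 344692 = 0.00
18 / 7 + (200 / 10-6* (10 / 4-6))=305 / 7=43.57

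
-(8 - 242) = 234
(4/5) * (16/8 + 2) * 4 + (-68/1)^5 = -7269667776/5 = -1453933555.20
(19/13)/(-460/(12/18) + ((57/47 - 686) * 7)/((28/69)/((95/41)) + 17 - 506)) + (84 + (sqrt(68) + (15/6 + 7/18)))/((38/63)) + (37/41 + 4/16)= 63 * sqrt(17)/19 + 602521675657109759/4149514815514380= 158.87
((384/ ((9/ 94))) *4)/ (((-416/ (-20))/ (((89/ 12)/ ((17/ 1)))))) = 336.49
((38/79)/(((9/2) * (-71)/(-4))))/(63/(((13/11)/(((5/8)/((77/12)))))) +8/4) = 7904/9439947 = 0.00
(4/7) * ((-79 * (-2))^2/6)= 49928/21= 2377.52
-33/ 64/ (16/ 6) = -99/ 512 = -0.19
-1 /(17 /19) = -19 /17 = -1.12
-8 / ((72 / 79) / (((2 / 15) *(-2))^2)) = -1264 / 2025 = -0.62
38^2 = 1444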